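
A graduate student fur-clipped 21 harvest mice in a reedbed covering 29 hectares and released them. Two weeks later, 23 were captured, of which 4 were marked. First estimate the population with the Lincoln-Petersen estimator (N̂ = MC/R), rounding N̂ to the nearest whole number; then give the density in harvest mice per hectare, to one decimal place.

N̂ = 21·23/4 = 483/4 ≈ 120.8 → 121
Density = N̂ / area = 121 / 29 ≈ 4.17 → 4.2 per hectare

density ≈ 4.2 harvest mice per hectare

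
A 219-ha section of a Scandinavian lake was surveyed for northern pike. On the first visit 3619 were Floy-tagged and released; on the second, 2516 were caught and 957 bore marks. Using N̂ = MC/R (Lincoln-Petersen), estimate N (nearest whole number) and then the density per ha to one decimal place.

N̂ = 3619·2516/957 = 9105404/957 ≈ 9514.5 → 9515
Density = N̂ / area = 9515 / 219 ≈ 43.447 → 43.4 per ha

density ≈ 43.4 northern pike per ha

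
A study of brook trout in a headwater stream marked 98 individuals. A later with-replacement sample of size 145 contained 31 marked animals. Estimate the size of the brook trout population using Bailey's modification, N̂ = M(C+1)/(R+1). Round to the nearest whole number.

N ≈ 447

N̂ = 98·(145+1)/(31+1) = 98·146/32 = 14308/32 ≈ 447.1 → 447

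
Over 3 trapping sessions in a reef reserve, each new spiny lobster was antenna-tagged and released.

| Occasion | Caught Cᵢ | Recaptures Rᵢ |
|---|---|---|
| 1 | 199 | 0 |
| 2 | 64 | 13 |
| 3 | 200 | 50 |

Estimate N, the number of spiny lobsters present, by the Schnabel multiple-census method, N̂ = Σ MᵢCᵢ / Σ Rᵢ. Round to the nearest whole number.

Marked at large before each occasion: Mᵢ = Σⱼ<ᵢ (Cⱼ − Rⱼ) → M1=0, M2=199, M3=250
Σ MᵢCᵢ = 0·199 + 199·64 + 250·200 = 0 + 12736 + 50000 = 62736
Σ Rᵢ = 0 + 13 + 50 = 63
N̂ = 62736 / 63 ≈ 995.8 → 996

N ≈ 996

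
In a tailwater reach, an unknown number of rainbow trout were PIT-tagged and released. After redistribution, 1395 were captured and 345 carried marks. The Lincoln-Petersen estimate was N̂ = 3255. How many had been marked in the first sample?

M = 805

From N = M·C/R: M = N·R / C = 3255·345 / 1395 = 1122975 / 1395 = 805.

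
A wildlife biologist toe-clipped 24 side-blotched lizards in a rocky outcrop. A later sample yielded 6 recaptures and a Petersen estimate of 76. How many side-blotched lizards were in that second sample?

C = 19

From N = M·C/R: C = N·R / M = 76·6 / 24 = 456 / 24 = 19.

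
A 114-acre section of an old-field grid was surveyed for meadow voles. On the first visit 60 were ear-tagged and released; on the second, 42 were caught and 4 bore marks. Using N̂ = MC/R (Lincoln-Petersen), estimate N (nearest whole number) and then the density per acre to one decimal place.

density ≈ 5.5 meadow voles per acre

N̂ = 60·42/4 = 2520/4 = 630
Density = N̂ / area = 630 / 114 ≈ 5.53 → 5.5 per acre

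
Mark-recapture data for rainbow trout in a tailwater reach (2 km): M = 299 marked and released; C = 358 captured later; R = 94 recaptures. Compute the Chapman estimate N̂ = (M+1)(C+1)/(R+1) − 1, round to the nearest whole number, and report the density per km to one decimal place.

N̂ = 300·359/95 − 1 = 107700/95 − 1 ≈ 1132.7 → 1133
Density = N̂ / area = 1133 / 2 ≈ 566.50 → 566.5 per km

density ≈ 566.5 rainbow trout per km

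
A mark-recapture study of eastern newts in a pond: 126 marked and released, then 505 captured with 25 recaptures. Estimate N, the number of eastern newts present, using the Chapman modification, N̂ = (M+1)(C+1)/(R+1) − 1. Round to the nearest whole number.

N ≈ 2471

N̂ = (126+1)(505+1)/(25+1) − 1 = 127·506/26 − 1
= 64262/26 − 1 ≈ 2471.6 − 1 ≈ 2470.6 → 2471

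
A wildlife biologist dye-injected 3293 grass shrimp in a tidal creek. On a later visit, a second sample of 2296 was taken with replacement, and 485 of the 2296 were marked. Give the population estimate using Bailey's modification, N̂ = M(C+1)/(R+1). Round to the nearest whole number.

N̂ = 3293·(2296+1)/(485+1) = 3293·2297/486 = 7564021/486 ≈ 15563.8 → 15564

N ≈ 15,564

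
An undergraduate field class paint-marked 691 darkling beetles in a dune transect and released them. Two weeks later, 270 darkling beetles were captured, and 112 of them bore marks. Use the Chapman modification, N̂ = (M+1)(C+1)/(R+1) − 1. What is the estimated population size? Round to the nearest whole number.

N̂ = (691+1)(270+1)/(112+1) − 1 = 692·271/113 − 1
= 187532/113 − 1 ≈ 1659.6 − 1 ≈ 1658.6 → 1659

N ≈ 1659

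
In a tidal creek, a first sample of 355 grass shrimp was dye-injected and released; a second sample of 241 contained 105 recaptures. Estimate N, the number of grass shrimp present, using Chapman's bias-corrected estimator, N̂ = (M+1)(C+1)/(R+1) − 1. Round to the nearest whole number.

N̂ = (355+1)(241+1)/(105+1) − 1 = 356·242/106 − 1
= 86152/106 − 1 ≈ 812.8 − 1 ≈ 811.8 → 812

N ≈ 812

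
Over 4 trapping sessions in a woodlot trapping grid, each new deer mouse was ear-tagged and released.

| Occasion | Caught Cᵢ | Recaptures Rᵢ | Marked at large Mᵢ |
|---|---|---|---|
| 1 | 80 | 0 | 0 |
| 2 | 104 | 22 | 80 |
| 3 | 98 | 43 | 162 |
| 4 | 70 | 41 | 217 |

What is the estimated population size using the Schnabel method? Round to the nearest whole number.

Σ MᵢCᵢ = 0·80 + 80·104 + 162·98 + 217·70 = 0 + 8320 + 15876 + 15190 = 39386
Σ Rᵢ = 0 + 22 + 43 + 41 = 106
N̂ = 39386 / 106 ≈ 371.6 → 372

N ≈ 372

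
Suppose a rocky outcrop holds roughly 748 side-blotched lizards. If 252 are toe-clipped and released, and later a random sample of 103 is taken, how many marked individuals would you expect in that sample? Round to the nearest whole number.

expected recaptures ≈ 35

Expected recaptures E[R] = M·C / N.
E[R] = 252 × 103 / 748 = 25956 / 748 ≈ 34.7 → 35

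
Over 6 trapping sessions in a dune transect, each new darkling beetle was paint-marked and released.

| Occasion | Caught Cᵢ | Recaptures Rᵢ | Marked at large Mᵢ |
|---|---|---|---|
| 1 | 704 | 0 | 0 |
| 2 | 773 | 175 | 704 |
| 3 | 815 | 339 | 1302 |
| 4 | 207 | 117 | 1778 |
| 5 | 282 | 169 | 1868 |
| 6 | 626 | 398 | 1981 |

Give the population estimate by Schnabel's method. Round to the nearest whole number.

Σ MᵢCᵢ = 0·704 + 704·773 + 1302·815 + 1778·207 + 1868·282 + 1981·626 = 0 + 544192 + 1061130 + 368046 + 526776 + 1240106 = 3740250
Σ Rᵢ = 0 + 175 + 339 + 117 + 169 + 398 = 1198
N̂ = 3740250 / 1198 ≈ 3122.1 → 3122

N ≈ 3122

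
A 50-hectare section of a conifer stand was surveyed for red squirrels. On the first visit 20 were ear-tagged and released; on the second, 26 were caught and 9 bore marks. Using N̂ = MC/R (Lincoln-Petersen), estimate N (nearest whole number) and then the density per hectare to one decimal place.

N̂ = 20·26/9 = 520/9 ≈ 57.8 → 58
Density = N̂ / area = 58 / 50 ≈ 1.16 → 1.2 per hectare

density ≈ 1.2 red squirrels per hectare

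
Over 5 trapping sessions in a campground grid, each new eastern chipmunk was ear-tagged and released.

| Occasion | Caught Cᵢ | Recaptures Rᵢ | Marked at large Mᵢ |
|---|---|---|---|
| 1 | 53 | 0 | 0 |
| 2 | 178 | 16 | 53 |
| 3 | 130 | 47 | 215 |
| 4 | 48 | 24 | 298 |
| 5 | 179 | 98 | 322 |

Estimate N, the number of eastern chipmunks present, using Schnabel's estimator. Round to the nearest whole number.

N ≈ 591

Σ MᵢCᵢ = 0·53 + 53·178 + 215·130 + 298·48 + 322·179 = 0 + 9434 + 27950 + 14304 + 57638 = 109326
Σ Rᵢ = 0 + 16 + 47 + 24 + 98 = 185
N̂ = 109326 / 185 ≈ 591.0 → 591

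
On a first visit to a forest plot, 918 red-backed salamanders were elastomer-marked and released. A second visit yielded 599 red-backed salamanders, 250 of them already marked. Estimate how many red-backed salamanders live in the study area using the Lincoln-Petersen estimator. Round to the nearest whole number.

Lincoln-Petersen assumes M/N = R/C, so N = M·C / R.
N = (918 × 599) / 250 = 549882 / 250 ≈ 2199.5 → 2200

N ≈ 2200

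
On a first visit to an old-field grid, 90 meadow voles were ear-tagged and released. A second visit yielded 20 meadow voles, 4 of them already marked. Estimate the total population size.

N = (90 × 20) / 4 = 1800 / 4 = 450

N = 450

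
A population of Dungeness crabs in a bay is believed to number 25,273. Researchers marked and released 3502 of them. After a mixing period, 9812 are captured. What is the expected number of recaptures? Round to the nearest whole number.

expected recaptures ≈ 1360

Expected recaptures E[R] = M·C / N.
E[R] = 3502 × 9812 / 25273 = 34361624 / 25273 ≈ 1359.6 → 1360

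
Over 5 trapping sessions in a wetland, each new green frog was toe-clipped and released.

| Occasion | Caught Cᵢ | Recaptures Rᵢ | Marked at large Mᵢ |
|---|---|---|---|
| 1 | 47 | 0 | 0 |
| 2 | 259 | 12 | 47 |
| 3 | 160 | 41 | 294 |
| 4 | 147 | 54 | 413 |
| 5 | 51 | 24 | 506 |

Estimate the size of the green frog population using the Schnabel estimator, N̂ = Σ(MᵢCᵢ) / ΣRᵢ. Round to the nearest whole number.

N ≈ 1112

Σ MᵢCᵢ = 0·47 + 47·259 + 294·160 + 413·147 + 506·51 = 0 + 12173 + 47040 + 60711 + 25806 = 145730
Σ Rᵢ = 0 + 12 + 41 + 54 + 24 = 131
N̂ = 145730 / 131 ≈ 1112.4 → 1112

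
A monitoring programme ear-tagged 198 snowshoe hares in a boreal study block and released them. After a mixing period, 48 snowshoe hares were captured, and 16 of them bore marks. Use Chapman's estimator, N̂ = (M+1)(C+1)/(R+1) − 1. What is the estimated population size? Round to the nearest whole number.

N̂ = (198+1)(48+1)/(16+1) − 1 = 199·49/17 − 1
= 9751/17 − 1 ≈ 573.6 − 1 ≈ 572.6 → 573

N ≈ 573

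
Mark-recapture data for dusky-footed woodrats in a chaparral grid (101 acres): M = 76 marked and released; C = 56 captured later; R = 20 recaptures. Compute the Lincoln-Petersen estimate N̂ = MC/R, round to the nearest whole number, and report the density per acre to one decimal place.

density ≈ 2.1 dusky-footed woodrats per acre

N̂ = 76·56/20 = 4256/20 ≈ 212.8 → 213
Density = N̂ / area = 213 / 101 ≈ 2.11 → 2.1 per acre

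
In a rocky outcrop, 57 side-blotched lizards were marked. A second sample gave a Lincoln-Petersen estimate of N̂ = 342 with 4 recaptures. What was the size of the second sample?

C = 24

From N = M·C/R: C = N·R / M = 342·4 / 57 = 1368 / 57 = 24.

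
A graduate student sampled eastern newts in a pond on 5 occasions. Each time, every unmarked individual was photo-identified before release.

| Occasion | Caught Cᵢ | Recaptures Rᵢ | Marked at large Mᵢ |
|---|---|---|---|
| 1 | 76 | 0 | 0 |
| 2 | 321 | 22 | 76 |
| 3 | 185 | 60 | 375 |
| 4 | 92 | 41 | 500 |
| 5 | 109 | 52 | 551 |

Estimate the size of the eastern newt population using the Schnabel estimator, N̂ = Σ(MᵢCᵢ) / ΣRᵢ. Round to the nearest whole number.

Σ MᵢCᵢ = 0·76 + 76·321 + 375·185 + 500·92 + 551·109 = 0 + 24396 + 69375 + 46000 + 60059 = 199830
Σ Rᵢ = 0 + 22 + 60 + 41 + 52 = 175
N̂ = 199830 / 175 ≈ 1141.9 → 1142

N ≈ 1142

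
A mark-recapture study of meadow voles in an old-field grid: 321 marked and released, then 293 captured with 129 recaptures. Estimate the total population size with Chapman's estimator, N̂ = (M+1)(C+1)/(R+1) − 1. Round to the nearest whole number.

N ≈ 727

N̂ = (321+1)(293+1)/(129+1) − 1 = 322·294/130 − 1
= 94668/130 − 1 ≈ 728.2 − 1 ≈ 727.2 → 727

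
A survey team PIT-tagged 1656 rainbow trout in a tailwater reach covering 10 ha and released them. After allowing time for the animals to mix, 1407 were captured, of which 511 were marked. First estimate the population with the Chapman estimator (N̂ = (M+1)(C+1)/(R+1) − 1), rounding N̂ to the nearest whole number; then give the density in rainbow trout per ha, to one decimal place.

density ≈ 455.6 rainbow trout per ha

N̂ = 1657·1408/512 − 1 = 2333056/512 − 1 ≈ 4555.8 → 4556
Density = N̂ / area = 4556 / 10 ≈ 455.60 → 455.6 per ha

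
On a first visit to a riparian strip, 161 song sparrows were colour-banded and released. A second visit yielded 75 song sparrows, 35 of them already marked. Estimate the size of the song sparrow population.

N = 345

If marked individuals mix randomly, R/C ≈ M/N, giving N ≈ M·C/R.
N = (161 × 75) / 35 = 12075 / 35 = 345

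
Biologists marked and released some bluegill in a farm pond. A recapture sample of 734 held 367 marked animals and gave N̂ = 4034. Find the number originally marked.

M = 2017

From N = M·C/R: M = N·R / C = 4034·367 / 734 = 1480478 / 734 = 2017.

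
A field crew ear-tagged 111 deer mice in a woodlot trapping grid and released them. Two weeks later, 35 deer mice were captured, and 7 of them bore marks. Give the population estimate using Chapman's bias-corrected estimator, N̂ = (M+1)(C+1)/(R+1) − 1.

N̂ = (111+1)(35+1)/(7+1) − 1 = 112·36/8 − 1
= 4032/8 − 1 = 504 − 1 = 503

N = 503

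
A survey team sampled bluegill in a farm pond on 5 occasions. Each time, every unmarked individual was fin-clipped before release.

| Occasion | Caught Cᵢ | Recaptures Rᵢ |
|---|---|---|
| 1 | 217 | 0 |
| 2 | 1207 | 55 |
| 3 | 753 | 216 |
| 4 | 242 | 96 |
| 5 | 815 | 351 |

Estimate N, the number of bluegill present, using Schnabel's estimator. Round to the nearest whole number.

N ≈ 4772

Marked at large before each occasion: Mᵢ = Σⱼ<ᵢ (Cⱼ − Rⱼ) → M1=0, M2=217, M3=1369, M4=1906, M5=2052
Σ MᵢCᵢ = 0·217 + 217·1207 + 1369·753 + 1906·242 + 2052·815 = 0 + 261919 + 1030857 + 461252 + 1672380 = 3426408
Σ Rᵢ = 0 + 55 + 216 + 96 + 351 = 718
N̂ = 3426408 / 718 ≈ 4772.2 → 4772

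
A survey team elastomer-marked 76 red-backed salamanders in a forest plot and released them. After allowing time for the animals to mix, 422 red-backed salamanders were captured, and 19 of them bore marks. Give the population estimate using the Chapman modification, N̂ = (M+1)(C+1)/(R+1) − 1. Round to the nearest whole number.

N ≈ 1628

N̂ = (76+1)(422+1)/(19+1) − 1 = 77·423/20 − 1
= 32571/20 − 1 ≈ 1628.5 − 1 ≈ 1627.5 → 1628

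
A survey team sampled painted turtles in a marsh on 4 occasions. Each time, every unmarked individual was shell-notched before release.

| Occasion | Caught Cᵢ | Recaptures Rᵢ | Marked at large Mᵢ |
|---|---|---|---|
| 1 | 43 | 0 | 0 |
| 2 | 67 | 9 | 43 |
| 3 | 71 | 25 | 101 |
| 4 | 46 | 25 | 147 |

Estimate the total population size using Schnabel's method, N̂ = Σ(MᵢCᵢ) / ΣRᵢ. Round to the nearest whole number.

Σ MᵢCᵢ = 0·43 + 43·67 + 101·71 + 147·46 = 0 + 2881 + 7171 + 6762 = 16814
Σ Rᵢ = 0 + 9 + 25 + 25 = 59
N̂ = 16814 / 59 ≈ 285.0 → 285

N ≈ 285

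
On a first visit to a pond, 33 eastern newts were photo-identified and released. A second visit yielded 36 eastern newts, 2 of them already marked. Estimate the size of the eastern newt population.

If marked individuals mix randomly, R/C ≈ M/N, giving N ≈ M·C/R.
N = (33 × 36) / 2 = 1188 / 2 = 594

N = 594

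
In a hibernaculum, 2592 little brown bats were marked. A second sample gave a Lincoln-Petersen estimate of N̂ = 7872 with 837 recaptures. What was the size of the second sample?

From N = M·C/R: C = N·R / M = 7872·837 / 2592 = 6588864 / 2592 = 2542.

C = 2542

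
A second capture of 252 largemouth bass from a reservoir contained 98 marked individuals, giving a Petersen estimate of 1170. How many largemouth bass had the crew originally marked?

M = 455

From N = M·C/R: M = N·R / C = 1170·98 / 252 = 114660 / 252 = 455.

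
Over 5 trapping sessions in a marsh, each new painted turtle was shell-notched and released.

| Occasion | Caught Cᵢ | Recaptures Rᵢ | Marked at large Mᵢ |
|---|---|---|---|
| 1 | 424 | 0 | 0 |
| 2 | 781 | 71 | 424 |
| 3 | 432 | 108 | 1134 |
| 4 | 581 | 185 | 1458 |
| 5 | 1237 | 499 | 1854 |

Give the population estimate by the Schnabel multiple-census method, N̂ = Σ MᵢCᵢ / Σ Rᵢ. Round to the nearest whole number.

N ≈ 4590

Σ MᵢCᵢ = 0·424 + 424·781 + 1134·432 + 1458·581 + 1854·1237 = 0 + 331144 + 489888 + 847098 + 2293398 = 3961528
Σ Rᵢ = 0 + 71 + 108 + 185 + 499 = 863
N̂ = 3961528 / 863 ≈ 4590.4 → 4590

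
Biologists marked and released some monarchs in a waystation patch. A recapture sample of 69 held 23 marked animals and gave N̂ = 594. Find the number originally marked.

M = 198

From N = M·C/R: M = N·R / C = 594·23 / 69 = 13662 / 69 = 198.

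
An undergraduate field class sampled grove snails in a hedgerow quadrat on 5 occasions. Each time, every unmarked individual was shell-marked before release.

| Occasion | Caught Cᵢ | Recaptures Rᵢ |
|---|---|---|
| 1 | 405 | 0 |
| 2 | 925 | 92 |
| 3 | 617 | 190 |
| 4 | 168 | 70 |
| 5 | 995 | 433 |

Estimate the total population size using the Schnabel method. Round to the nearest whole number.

N ≈ 4041

Marked at large before each occasion: Mᵢ = Σⱼ<ᵢ (Cⱼ − Rⱼ) → M1=0, M2=405, M3=1238, M4=1665, M5=1763
Σ MᵢCᵢ = 0·405 + 405·925 + 1238·617 + 1665·168 + 1763·995 = 0 + 374625 + 763846 + 279720 + 1754185 = 3172376
Σ Rᵢ = 0 + 92 + 190 + 70 + 433 = 785
N̂ = 3172376 / 785 ≈ 4041.2 → 4041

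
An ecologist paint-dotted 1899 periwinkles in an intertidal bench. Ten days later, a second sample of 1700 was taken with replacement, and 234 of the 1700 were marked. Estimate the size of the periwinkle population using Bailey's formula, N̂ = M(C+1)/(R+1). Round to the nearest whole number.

N ≈ 13,746

N̂ = 1899·(1700+1)/(234+1) = 1899·1701/235 = 3230199/235 ≈ 13745.5 → 13746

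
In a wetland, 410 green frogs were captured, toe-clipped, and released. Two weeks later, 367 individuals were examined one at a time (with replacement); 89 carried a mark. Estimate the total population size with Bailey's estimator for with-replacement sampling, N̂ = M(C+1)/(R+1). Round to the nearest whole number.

N̂ = 410·(367+1)/(89+1) = 410·368/90 = 150880/90 ≈ 1676.4 → 1676

N ≈ 1676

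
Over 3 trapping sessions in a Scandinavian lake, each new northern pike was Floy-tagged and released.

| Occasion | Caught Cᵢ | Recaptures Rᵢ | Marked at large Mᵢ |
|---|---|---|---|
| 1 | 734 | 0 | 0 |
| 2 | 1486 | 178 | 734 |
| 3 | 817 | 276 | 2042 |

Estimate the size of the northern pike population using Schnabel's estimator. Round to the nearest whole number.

Σ MᵢCᵢ = 0·734 + 734·1486 + 2042·817 = 0 + 1090724 + 1668314 = 2759038
Σ Rᵢ = 0 + 178 + 276 = 454
N̂ = 2759038 / 454 ≈ 6077.2 → 6077

N ≈ 6077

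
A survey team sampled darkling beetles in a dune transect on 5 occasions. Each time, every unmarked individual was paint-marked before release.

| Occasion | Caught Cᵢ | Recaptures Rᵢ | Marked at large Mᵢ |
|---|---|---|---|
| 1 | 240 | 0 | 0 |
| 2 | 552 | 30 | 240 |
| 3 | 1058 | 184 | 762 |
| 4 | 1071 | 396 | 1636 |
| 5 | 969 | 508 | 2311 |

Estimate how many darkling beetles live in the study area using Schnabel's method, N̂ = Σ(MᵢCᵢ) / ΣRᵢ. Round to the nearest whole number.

Σ MᵢCᵢ = 0·240 + 240·552 + 762·1058 + 1636·1071 + 2311·969 = 0 + 132480 + 806196 + 1752156 + 2239359 = 4930191
Σ Rᵢ = 0 + 30 + 184 + 396 + 508 = 1118
N̂ = 4930191 / 1118 ≈ 4409.8 → 4410

N ≈ 4410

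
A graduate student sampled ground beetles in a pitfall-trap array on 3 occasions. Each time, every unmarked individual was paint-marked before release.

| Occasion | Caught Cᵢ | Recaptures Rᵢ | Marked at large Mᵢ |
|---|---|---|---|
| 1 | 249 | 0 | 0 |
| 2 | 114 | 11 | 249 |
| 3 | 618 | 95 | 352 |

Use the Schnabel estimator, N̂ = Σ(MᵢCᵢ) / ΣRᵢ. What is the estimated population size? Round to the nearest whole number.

Σ MᵢCᵢ = 0·249 + 249·114 + 352·618 = 0 + 28386 + 217536 = 245922
Σ Rᵢ = 0 + 11 + 95 = 106
N̂ = 245922 / 106 ≈ 2320.0 → 2320

N ≈ 2320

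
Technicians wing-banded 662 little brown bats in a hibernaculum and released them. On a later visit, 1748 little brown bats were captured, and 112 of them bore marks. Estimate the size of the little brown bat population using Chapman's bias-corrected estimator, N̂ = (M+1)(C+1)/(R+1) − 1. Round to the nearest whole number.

N̂ = (662+1)(1748+1)/(112+1) − 1 = 663·1749/113 − 1
= 1159587/113 − 1 ≈ 10261.8 − 1 ≈ 10260.8 → 10261

N ≈ 10,261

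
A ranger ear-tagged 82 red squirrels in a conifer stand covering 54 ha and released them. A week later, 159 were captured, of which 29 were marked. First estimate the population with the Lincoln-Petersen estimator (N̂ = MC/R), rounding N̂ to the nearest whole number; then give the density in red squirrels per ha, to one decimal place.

density ≈ 8.3 red squirrels per ha

N̂ = 82·159/29 = 13038/29 ≈ 449.6 → 450
Density = N̂ / area = 450 / 54 ≈ 8.33 → 8.3 per ha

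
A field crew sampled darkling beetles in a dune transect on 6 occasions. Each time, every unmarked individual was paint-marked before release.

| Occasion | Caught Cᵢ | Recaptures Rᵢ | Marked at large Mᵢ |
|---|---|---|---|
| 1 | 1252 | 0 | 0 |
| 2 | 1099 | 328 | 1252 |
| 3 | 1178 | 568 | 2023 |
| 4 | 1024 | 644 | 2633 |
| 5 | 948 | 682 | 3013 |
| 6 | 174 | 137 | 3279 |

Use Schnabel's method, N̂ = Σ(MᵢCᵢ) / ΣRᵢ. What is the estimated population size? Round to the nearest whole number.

Σ MᵢCᵢ = 0·1252 + 1252·1099 + 2023·1178 + 2633·1024 + 3013·948 + 3279·174 = 0 + 1375948 + 2383094 + 2696192 + 2856324 + 570546 = 9882104
Σ Rᵢ = 0 + 328 + 568 + 644 + 682 + 137 = 2359
N̂ = 9882104 / 2359 ≈ 4189.1 → 4189

N ≈ 4189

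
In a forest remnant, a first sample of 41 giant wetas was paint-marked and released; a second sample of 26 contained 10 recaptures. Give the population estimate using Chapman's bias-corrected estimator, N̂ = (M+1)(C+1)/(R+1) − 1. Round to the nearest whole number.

N̂ = (41+1)(26+1)/(10+1) − 1 = 42·27/11 − 1
= 1134/11 − 1 ≈ 103.1 − 1 ≈ 102.1 → 102

N ≈ 102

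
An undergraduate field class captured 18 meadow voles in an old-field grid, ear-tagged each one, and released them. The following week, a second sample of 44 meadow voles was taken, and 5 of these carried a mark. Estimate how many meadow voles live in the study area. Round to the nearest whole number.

N ≈ 158

The marked fraction in the recapture sample should equal the marked fraction in the population: 5/44 = 18/N.
N = (18 × 44) / 5 = 792 / 5 ≈ 158.4 → 158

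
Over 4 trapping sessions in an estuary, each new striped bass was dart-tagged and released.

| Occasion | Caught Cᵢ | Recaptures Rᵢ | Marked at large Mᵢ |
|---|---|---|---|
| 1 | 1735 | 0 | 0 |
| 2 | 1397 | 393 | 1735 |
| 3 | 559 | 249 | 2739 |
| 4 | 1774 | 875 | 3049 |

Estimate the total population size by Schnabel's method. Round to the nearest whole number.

Σ MᵢCᵢ = 0·1735 + 1735·1397 + 2739·559 + 3049·1774 = 0 + 2423795 + 1531101 + 5408926 = 9363822
Σ Rᵢ = 0 + 393 + 249 + 875 = 1517
N̂ = 9363822 / 1517 ≈ 6172.6 → 6173

N ≈ 6173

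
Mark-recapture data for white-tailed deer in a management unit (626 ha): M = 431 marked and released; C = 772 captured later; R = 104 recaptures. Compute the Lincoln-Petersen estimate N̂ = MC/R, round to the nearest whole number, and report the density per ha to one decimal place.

density ≈ 5.1 white-tailed deer per ha

N̂ = 431·772/104 = 332732/104 ≈ 3199.3 → 3199
Density = N̂ / area = 3199 / 626 ≈ 5.11 → 5.1 per ha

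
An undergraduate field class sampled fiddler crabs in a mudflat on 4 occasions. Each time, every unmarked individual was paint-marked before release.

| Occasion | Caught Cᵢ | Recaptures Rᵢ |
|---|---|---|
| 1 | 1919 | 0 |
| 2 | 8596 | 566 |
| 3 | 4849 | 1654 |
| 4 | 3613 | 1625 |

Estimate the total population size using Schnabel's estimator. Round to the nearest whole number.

N ≈ 29,188

Marked at large before each occasion: Mᵢ = Σⱼ<ᵢ (Cⱼ − Rⱼ) → M1=0, M2=1919, M3=9949, M4=13144
Σ MᵢCᵢ = 0·1919 + 1919·8596 + 9949·4849 + 13144·3613 = 0 + 16495724 + 48242701 + 47489272 = 112227697
Σ Rᵢ = 0 + 566 + 1654 + 1625 = 3845
N̂ = 112227697 / 3845 ≈ 29188.0 → 29188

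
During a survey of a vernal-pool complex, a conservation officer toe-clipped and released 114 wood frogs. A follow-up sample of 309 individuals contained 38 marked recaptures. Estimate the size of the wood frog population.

N = (114 × 309) / 38 = 35226 / 38 = 927

N = 927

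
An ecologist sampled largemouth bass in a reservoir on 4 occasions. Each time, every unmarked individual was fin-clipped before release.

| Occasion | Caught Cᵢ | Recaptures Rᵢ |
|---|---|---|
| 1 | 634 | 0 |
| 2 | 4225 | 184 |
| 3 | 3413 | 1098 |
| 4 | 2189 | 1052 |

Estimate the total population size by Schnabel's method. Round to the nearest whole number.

Marked at large before each occasion: Mᵢ = Σⱼ<ᵢ (Cⱼ − Rⱼ) → M1=0, M2=634, M3=4675, M4=6990
Σ MᵢCᵢ = 0·634 + 634·4225 + 4675·3413 + 6990·2189 = 0 + 2678650 + 15955775 + 15301110 = 33935535
Σ Rᵢ = 0 + 184 + 1098 + 1052 = 2334
N̂ = 33935535 / 2334 ≈ 14539.6 → 14540

N ≈ 14,540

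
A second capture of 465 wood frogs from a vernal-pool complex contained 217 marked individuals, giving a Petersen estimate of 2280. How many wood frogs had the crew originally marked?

From N = M·C/R: M = N·R / C = 2280·217 / 465 = 494760 / 465 = 1064.

M = 1064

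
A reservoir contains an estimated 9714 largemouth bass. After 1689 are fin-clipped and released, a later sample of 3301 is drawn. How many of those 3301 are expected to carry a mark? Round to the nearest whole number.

Expected recaptures E[R] = M·C / N.
E[R] = 1689 × 3301 / 9714 = 5575389 / 9714 ≈ 574.0 → 574

expected recaptures ≈ 574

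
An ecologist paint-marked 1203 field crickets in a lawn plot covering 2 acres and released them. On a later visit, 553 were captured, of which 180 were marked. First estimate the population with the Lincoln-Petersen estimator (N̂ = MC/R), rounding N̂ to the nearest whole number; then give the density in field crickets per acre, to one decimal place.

density ≈ 1848.0 field crickets per acre

N̂ = 1203·553/180 = 665259/180 ≈ 3695.9 → 3696
Density = N̂ / area = 3696 / 2 = 1848.0 per acre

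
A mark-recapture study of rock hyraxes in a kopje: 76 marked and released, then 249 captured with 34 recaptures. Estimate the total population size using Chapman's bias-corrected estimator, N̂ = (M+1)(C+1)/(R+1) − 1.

N̂ = (76+1)(249+1)/(34+1) − 1 = 77·250/35 − 1
= 19250/35 − 1 = 550 − 1 = 549

N = 549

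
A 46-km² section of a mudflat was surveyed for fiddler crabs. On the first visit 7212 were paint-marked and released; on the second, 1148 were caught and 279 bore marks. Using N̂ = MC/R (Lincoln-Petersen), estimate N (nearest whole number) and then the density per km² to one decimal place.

density ≈ 645.1 fiddler crabs per km²

N̂ = 7212·1148/279 = 8279376/279 ≈ 29675.2 → 29675
Density = N̂ / area = 29675 / 46 ≈ 645.11 → 645.1 per km²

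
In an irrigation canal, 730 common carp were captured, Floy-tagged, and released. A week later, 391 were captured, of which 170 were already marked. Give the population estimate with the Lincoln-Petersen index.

The marked fraction in the recapture sample should equal the marked fraction in the population: 170/391 = 730/N.
N = (730 × 391) / 170 = 285430 / 170 = 1679

N = 1679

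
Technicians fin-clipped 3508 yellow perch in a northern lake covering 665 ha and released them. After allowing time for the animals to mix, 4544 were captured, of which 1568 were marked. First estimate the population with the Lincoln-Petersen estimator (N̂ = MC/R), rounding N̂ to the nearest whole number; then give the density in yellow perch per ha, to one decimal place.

density ≈ 15.3 yellow perch per ha

N̂ = 3508·4544/1568 = 15940352/1568 ≈ 10166.0 → 10166
Density = N̂ / area = 10166 / 665 ≈ 15.29 → 15.3 per ha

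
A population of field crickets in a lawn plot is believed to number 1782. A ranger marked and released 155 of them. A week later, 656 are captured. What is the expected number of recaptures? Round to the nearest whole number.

expected recaptures ≈ 57

Expected recaptures E[R] = M·C / N.
E[R] = 155 × 656 / 1782 = 101680 / 1782 ≈ 57.1 → 57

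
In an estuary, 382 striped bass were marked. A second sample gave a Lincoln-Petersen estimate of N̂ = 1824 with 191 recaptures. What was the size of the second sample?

C = 912

From N = M·C/R: C = N·R / M = 1824·191 / 382 = 348384 / 382 = 912.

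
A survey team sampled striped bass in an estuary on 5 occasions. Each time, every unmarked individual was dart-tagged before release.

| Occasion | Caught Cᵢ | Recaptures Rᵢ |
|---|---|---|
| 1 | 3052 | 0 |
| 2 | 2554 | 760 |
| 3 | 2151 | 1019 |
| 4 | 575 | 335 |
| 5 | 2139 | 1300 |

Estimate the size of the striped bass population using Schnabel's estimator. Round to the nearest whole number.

N ≈ 10,239

Marked at large before each occasion: Mᵢ = Σⱼ<ᵢ (Cⱼ − Rⱼ) → M1=0, M2=3052, M3=4846, M4=5978, M5=6218
Σ MᵢCᵢ = 0·3052 + 3052·2554 + 4846·2151 + 5978·575 + 6218·2139 = 0 + 7794808 + 10423746 + 3437350 + 13300302 = 34956206
Σ Rᵢ = 0 + 760 + 1019 + 335 + 1300 = 3414
N̂ = 34956206 / 3414 ≈ 10239.1 → 10239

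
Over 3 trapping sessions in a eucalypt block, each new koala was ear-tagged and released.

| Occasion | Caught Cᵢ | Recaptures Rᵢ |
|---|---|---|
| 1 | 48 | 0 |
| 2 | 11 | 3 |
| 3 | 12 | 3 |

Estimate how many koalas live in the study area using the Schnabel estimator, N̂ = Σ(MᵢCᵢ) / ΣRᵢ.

N = 200

Marked at large before each occasion: Mᵢ = Σⱼ<ᵢ (Cⱼ − Rⱼ) → M1=0, M2=48, M3=56
Σ MᵢCᵢ = 0·48 + 48·11 + 56·12 = 0 + 528 + 672 = 1200
Σ Rᵢ = 0 + 3 + 3 = 6
N̂ = 1200 / 6 = 200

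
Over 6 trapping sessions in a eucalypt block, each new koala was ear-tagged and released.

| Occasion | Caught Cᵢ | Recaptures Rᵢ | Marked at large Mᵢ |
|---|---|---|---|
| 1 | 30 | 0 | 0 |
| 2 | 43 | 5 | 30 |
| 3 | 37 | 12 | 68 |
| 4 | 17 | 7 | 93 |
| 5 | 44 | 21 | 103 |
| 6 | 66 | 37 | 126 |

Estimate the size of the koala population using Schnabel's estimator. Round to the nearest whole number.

Σ MᵢCᵢ = 0·30 + 30·43 + 68·37 + 93·17 + 103·44 + 126·66 = 0 + 1290 + 2516 + 1581 + 4532 + 8316 = 18235
Σ Rᵢ = 0 + 5 + 12 + 7 + 21 + 37 = 82
N̂ = 18235 / 82 ≈ 222.4 → 222

N ≈ 222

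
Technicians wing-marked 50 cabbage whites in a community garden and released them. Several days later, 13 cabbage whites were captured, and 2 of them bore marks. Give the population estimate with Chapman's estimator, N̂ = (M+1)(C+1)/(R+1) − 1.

N̂ = (50+1)(13+1)/(2+1) − 1 = 51·14/3 − 1
= 714/3 − 1 = 238 − 1 = 237

N = 237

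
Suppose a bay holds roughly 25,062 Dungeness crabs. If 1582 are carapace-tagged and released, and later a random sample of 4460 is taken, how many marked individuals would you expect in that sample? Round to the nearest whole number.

Expected recaptures E[R] = M·C / N.
E[R] = 1582 × 4460 / 25062 = 7055720 / 25062 ≈ 281.5 → 282

expected recaptures ≈ 282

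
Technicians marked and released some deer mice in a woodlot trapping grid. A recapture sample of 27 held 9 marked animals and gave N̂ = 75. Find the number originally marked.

From N = M·C/R: M = N·R / C = 75·9 / 27 = 675 / 27 = 25.

M = 25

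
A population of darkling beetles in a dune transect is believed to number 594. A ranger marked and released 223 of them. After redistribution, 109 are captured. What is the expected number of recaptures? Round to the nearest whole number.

Expected recaptures E[R] = M·C / N.
E[R] = 223 × 109 / 594 = 24307 / 594 ≈ 40.9 → 41

expected recaptures ≈ 41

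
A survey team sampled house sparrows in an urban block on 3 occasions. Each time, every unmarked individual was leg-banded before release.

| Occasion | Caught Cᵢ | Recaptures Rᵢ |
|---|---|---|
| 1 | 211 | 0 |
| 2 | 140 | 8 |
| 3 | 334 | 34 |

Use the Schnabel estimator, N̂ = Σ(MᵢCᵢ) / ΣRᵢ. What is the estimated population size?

N = 3431

Marked at large before each occasion: Mᵢ = Σⱼ<ᵢ (Cⱼ − Rⱼ) → M1=0, M2=211, M3=343
Σ MᵢCᵢ = 0·211 + 211·140 + 343·334 = 0 + 29540 + 114562 = 144102
Σ Rᵢ = 0 + 8 + 34 = 42
N̂ = 144102 / 42 = 3431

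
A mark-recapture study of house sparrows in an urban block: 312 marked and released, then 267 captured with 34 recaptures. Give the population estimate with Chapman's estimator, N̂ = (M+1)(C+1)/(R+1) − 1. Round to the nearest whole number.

N ≈ 2396

N̂ = (312+1)(267+1)/(34+1) − 1 = 313·268/35 − 1
= 83884/35 − 1 ≈ 2396.7 − 1 ≈ 2395.7 → 2396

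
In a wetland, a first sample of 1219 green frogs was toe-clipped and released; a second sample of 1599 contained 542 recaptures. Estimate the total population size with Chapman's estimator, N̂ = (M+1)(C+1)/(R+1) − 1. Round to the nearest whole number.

N̂ = (1219+1)(1599+1)/(542+1) − 1 = 1220·1600/543 − 1
= 1952000/543 − 1 ≈ 3594.8 − 1 ≈ 3593.8 → 3594

N ≈ 3594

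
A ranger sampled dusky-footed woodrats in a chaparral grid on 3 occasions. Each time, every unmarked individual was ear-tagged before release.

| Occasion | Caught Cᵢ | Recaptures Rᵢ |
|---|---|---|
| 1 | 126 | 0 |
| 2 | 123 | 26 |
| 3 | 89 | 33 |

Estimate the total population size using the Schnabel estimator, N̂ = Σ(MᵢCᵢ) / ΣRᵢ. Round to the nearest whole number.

N ≈ 599

Marked at large before each occasion: Mᵢ = Σⱼ<ᵢ (Cⱼ − Rⱼ) → M1=0, M2=126, M3=223
Σ MᵢCᵢ = 0·126 + 126·123 + 223·89 = 0 + 15498 + 19847 = 35345
Σ Rᵢ = 0 + 26 + 33 = 59
N̂ = 35345 / 59 ≈ 599.1 → 599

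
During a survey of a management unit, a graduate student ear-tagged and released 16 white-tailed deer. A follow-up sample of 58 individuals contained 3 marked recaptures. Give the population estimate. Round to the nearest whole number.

N ≈ 309

Lincoln-Petersen assumes M/N = R/C, so N = M·C / R.
N = (16 × 58) / 3 = 928 / 3 ≈ 309.3 → 309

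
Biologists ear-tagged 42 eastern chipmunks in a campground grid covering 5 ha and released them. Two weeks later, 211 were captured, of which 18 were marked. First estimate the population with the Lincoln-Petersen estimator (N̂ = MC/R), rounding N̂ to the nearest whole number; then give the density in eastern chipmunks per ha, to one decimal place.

density ≈ 98.4 eastern chipmunks per ha

N̂ = 42·211/18 = 8862/18 ≈ 492.3 → 492
Density = N̂ / area = 492 / 5 ≈ 98.40 → 98.4 per ha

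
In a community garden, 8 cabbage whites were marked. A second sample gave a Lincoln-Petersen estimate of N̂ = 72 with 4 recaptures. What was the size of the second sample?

From N = M·C/R: C = N·R / M = 72·4 / 8 = 288 / 8 = 36.

C = 36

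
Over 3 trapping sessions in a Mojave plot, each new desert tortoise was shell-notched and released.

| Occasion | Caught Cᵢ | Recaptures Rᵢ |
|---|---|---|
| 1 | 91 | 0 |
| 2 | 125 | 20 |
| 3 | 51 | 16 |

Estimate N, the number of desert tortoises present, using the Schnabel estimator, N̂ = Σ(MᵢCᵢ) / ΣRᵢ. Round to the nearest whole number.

Marked at large before each occasion: Mᵢ = Σⱼ<ᵢ (Cⱼ − Rⱼ) → M1=0, M2=91, M3=196
Σ MᵢCᵢ = 0·91 + 91·125 + 196·51 = 0 + 11375 + 9996 = 21371
Σ Rᵢ = 0 + 20 + 16 = 36
N̂ = 21371 / 36 ≈ 593.6 → 594

N ≈ 594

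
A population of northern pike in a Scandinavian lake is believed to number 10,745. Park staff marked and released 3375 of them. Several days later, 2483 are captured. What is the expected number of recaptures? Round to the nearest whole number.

The marked fraction of the population is 3375/10745, so in a sample of 2483 expect C·(M/N) marked.
E[R] = 3375 × 2483 / 10745 = 8380125 / 10745 ≈ 779.9 → 780

expected recaptures ≈ 780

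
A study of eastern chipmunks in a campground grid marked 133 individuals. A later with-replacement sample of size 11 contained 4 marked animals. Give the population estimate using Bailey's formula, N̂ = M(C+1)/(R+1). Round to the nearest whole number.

N̂ = 133·(11+1)/(4+1) = 133·12/5 = 1596/5 ≈ 319.2 → 319

N ≈ 319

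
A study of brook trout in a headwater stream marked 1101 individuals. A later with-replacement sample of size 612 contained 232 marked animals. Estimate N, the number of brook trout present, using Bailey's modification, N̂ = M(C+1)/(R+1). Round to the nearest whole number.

N ≈ 2897

N̂ = 1101·(612+1)/(232+1) = 1101·613/233 = 674913/233 ≈ 2896.6 → 2897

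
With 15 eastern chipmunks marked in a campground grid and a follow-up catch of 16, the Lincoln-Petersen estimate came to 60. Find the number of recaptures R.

R = 4

From N = M·C/R: R = M·C / N = 15·16 / 60 = 240 / 60 = 4.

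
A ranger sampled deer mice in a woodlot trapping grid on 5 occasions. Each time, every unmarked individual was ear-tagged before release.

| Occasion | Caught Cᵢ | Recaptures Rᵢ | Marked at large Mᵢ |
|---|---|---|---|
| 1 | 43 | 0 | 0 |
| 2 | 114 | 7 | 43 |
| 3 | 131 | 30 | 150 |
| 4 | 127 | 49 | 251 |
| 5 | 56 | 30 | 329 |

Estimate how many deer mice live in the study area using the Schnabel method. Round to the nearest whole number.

Σ MᵢCᵢ = 0·43 + 43·114 + 150·131 + 251·127 + 329·56 = 0 + 4902 + 19650 + 31877 + 18424 = 74853
Σ Rᵢ = 0 + 7 + 30 + 49 + 30 = 116
N̂ = 74853 / 116 ≈ 645.3 → 645

N ≈ 645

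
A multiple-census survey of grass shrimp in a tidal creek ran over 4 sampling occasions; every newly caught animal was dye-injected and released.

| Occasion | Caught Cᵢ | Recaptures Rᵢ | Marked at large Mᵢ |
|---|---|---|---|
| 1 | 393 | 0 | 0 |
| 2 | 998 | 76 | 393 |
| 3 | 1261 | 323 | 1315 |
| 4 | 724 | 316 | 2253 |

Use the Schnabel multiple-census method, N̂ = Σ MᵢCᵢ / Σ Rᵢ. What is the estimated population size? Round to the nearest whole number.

N ≈ 5149

Σ MᵢCᵢ = 0·393 + 393·998 + 1315·1261 + 2253·724 = 0 + 392214 + 1658215 + 1631172 = 3681601
Σ Rᵢ = 0 + 76 + 323 + 316 = 715
N̂ = 3681601 / 715 ≈ 5149.1 → 5149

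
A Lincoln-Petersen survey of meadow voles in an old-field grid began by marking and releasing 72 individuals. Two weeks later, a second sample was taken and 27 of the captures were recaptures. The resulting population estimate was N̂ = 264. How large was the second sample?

From N = M·C/R: C = N·R / M = 264·27 / 72 = 7128 / 72 = 99.

C = 99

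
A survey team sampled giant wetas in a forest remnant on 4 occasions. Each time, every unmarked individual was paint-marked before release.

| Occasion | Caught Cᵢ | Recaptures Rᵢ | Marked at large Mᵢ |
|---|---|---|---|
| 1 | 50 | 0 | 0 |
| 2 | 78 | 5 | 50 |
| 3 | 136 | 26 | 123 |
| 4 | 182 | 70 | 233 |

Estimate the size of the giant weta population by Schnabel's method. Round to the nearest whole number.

Σ MᵢCᵢ = 0·50 + 50·78 + 123·136 + 233·182 = 0 + 3900 + 16728 + 42406 = 63034
Σ Rᵢ = 0 + 5 + 26 + 70 = 101
N̂ = 63034 / 101 ≈ 624.1 → 624

N ≈ 624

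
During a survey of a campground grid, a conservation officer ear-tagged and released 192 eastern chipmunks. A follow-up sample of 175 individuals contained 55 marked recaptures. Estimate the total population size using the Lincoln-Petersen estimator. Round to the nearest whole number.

N ≈ 611

N = (192 × 175) / 55 = 33600 / 55 ≈ 610.9 → 611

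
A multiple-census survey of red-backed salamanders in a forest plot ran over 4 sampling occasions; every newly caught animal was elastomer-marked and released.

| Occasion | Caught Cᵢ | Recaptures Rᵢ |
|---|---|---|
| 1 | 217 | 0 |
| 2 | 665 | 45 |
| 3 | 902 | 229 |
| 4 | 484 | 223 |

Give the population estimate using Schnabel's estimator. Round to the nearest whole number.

Marked at large before each occasion: Mᵢ = Σⱼ<ᵢ (Cⱼ − Rⱼ) → M1=0, M2=217, M3=837, M4=1510
Σ MᵢCᵢ = 0·217 + 217·665 + 837·902 + 1510·484 = 0 + 144305 + 754974 + 730840 = 1630119
Σ Rᵢ = 0 + 45 + 229 + 223 = 497
N̂ = 1630119 / 497 ≈ 3279.9 → 3280

N ≈ 3280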